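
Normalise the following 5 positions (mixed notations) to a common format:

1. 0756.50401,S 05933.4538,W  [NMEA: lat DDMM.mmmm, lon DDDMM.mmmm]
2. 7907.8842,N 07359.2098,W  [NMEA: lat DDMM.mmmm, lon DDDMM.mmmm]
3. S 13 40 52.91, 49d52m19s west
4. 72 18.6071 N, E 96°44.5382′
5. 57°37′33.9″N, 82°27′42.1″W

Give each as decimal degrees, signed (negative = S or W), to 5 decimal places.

Point 1:
  Lat: degrees = first 2 digits = 7, minutes = 56.50401; 7 + 56.50401/60 = 7.941734
  hemisphere S, so the sign is −
  Longitude: degrees = first 3 digits = 59, minutes = 33.4538; 59 + 33.4538/60 = 59.557563
  W → negative
Point 2:
  Latitude: degrees = first 2 digits = 79, minutes = 7.8842; 79 + 7.8842/60 = 79.131403
  N → positive
  Longitude: degrees = first 3 digits = 73, minutes = 59.2098; 73 + 59.2098/60 = 73.986830
  W ⇒ negate
Point 3:
  Lat: 13 + 40/60 + 52.91/3600 = 13.681364
  S → negative
  Lon: 49° + 52/60 + 19/3600 = 49 + 0.866667 + 0.005278 = 49.871944
  W ⇒ negate
Point 4:
  Latitude: 72 + 18.6071/60 = 72.310118
  N → positive
  Longitude: 44.5382′ = 0.742303°; total 96.742303
  E ⇒ keep positive
Point 5:
  φ: 37′ + 33.9″ = 37.56500′; 57 + 37.56500/60 = 57.626083
  N → positive
  Longitude: 27′ + 42.1″ = 27.70167′; 82 + 27.70167/60 = 82.461694
  hemisphere W, so the sign is −

1. -7.94173, -59.55756
2. 79.13140, -73.98683
3. -13.68136, -49.87194
4. 72.31012, 96.74230
5. 57.62608, -82.46169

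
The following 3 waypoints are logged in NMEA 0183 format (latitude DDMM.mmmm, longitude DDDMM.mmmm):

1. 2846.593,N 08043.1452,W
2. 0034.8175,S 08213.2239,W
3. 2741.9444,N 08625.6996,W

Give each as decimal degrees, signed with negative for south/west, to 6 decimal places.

1. 28.776550, -80.719087
2. -0.580292, -82.220398
3. 27.699073, -86.428327

Point 1:
  Latitude: split at 2 digits → 28° and 46.593′; 28 + 46.593/60 = 28.7765500
  N ⇒ keep positive
  λ: degrees = first 3 digits = 80, minutes = 43.1452; 80 + 43.1452/60 = 80.7190867
  W ⇒ negate
Point 2:
  Latitude: degrees = first 2 digits = 0, minutes = 34.8175; 0 + 34.8175/60 = 0.5802917
  S ⇒ negate
  λ: split at 3 digits → 082° and 13.2239′; 82 + 13.2239/60 = 82.2203983
  hemisphere W, so the sign is −
Point 3:
  Lat: split at 2 digits → 27° and 41.9444′; 27 + 41.9444/60 = 27.6990733
  N ⇒ keep positive
  Longitude: degrees = first 3 digits = 86, minutes = 25.6996; 86 + 25.6996/60 = 86.4283267
  W → negative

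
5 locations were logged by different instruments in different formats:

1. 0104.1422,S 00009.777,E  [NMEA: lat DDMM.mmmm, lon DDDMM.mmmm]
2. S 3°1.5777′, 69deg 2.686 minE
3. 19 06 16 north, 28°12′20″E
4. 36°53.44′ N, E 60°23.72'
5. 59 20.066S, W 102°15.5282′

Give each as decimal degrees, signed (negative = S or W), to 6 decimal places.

Point 1:
  Latitude: degrees = first 2 digits = 1, minutes = 4.1422; 1 + 4.1422/60 = 1.0690367
  S → negative
  Longitude: split at 3 digits → 000° and 9.777′; 0 + 9.777/60 = 0.1629500
  E ⇒ keep positive
Point 2:
  Lat: 1.5777′ = 0.026295°; total 3.0262950
  S ⇒ negate
  λ: 2.686′ = 0.044767°; total 69.0447667
  E → positive
Point 3:
  Lat: 6′ + 16″ = 6.26667′; 19 + 6.26667/60 = 19.1044444
  N ⇒ keep positive
  Longitude: 28 + 12/60 + 20/3600 = 28.2055556
  E ⇒ keep positive
Point 4:
  Latitude: 53.44′ = 0.890667°; total 36.8906667
  N ⇒ keep positive
  λ: 60 + 23.72/60 = 60.3953333
  E → positive
Point 5:
  Lat: 20.066′ = 0.334433°; total 59.3344333
  S → negative
  Longitude: 15.5282′ = 0.258803°; total 102.2588033
  W → negative

1. -1.069037, 0.162950
2. -3.026295, 69.044767
3. 19.104444, 28.205556
4. 36.890667, 60.395333
5. -59.334433, -102.258803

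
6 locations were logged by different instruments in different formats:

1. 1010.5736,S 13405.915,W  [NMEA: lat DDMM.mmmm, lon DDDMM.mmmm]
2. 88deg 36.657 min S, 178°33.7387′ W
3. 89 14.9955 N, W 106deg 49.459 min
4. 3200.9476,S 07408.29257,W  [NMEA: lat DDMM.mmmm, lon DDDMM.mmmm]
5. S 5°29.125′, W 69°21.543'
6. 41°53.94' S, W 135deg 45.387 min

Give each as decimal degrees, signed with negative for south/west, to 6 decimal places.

1. -10.176227, -134.098583
2. -88.610950, -178.562312
3. 89.249925, -106.824317
4. -32.015793, -74.138210
5. -5.485417, -69.359050
6. -41.899000, -135.756450

Point 1:
  Latitude: degrees = first 2 digits = 10, minutes = 10.5736; 10 + 10.5736/60 = 10.1762267
  S → negative
  Longitude: split at 3 digits → 134° and 5.915′; 134 + 5.915/60 = 134.0985833
  hemisphere W, so the sign is −
Point 2:
  φ: 36.657′ = 0.610950°; total 88.6109500
  S ⇒ negate
  Longitude: 178 + 33.7387/60 = 178.5623117
  hemisphere W, so the sign is −
Point 3:
  Latitude: 14.9955′ = 0.249925°; total 89.2499250
  N ⇒ keep positive
  Longitude: 106 + 49.459/60 = 106.8243167
  W → negative
Point 4:
  φ: degrees = first 2 digits = 32, minutes = 0.9476; 32 + 0.9476/60 = 32.0157933
  hemisphere S, so the sign is −
  Longitude: split at 3 digits → 074° and 8.29257′; 74 + 8.29257/60 = 74.1382095
  W ⇒ negate
Point 5:
  φ: 29.125′ = 0.485417°; total 5.4854167
  hemisphere S, so the sign is −
  Lon: 21.543′ = 0.359050°; total 69.3590500
  W ⇒ negate
Point 6:
  φ: 53.94′ = 0.899000°; total 41.8990000
  S ⇒ negate
  Lon: 135 + 45.387/60 = 135.7564500
  W → negative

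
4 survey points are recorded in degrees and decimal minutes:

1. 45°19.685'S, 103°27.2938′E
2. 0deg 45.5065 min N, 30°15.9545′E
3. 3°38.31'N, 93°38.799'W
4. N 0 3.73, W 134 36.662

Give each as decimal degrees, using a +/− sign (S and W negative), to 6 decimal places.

Point 1:
  φ: 45 + 19.685/60 = 45.3280833
  S ⇒ negate
  λ: 27.2938′ = 0.454897°; total 103.4548967
  E → positive
Point 2:
  Latitude: 45.5065′ = 0.758442°; total 0.7584417
  N ⇒ keep positive
  λ: 15.9545′ = 0.265908°; total 30.2659083
  E → positive
Point 3:
  Latitude: 38.31′ = 0.638500°; total 3.6385000
  N → positive
  Longitude: 38.799′ = 0.646650°; total 93.6466500
  W → negative
Point 4:
  φ: 0 + 3.73/60 = 0.0621667
  N → positive
  Lon: 134 + 36.662/60 = 134.6110333
  W ⇒ negate

1. -45.328083, 103.454897
2. 0.758442, 30.265908
3. 3.638500, -93.646650
4. 0.062167, -134.611033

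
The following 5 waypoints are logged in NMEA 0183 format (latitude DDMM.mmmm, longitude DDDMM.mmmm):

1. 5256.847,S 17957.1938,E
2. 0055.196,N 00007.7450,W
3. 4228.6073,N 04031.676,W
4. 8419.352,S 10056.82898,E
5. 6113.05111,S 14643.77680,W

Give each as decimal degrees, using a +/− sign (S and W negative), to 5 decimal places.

1. -52.94745, 179.95323
2. 0.91993, -0.12908
3. 42.47679, -40.52793
4. -84.32253, 100.94715
5. -61.21752, -146.72961

Point 1:
  Latitude: degrees = first 2 digits = 52, minutes = 56.847; 52 + 56.847/60 = 52.947450
  S → negative
  Lon: split at 3 digits → 179° and 57.1938′; 179 + 57.1938/60 = 179.953230
  E → positive
Point 2:
  Lat: split at 2 digits → 00° and 55.196′; 0 + 55.196/60 = 0.919933
  N ⇒ keep positive
  λ: degrees = first 3 digits = 0, minutes = 7.745; 0 + 7.745/60 = 0.129083
  W → negative
Point 3:
  Lat: split at 2 digits → 42° and 28.6073′; 42 + 28.6073/60 = 42.476788
  N → positive
  Lon: degrees = first 3 digits = 40, minutes = 31.676; 40 + 31.676/60 = 40.527933
  W ⇒ negate
Point 4:
  Lat: split at 2 digits → 84° and 19.352′; 84 + 19.352/60 = 84.322533
  S → negative
  Longitude: degrees = first 3 digits = 100, minutes = 56.82898; 100 + 56.82898/60 = 100.947150
  E → positive
Point 5:
  φ: degrees = first 2 digits = 61, minutes = 13.05111; 61 + 13.05111/60 = 61.217519
  S → negative
  Longitude: split at 3 digits → 146° and 43.7768′; 146 + 43.7768/60 = 146.729613
  hemisphere W, so the sign is −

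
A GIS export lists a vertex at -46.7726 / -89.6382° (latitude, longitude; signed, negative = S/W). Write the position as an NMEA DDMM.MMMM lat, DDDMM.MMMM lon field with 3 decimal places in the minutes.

4646.356,S / 08938.292,W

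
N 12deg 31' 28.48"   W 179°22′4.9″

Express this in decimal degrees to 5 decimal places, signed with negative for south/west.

φ: 12 + 31/60 + 28.48/3600 = 12.524578
N → positive
Longitude: 179° + 22/60 + 4.9/3600 = 179 + 0.366667 + 0.001361 = 179.368028
hemisphere W, so the sign is −

12.52458, -179.36803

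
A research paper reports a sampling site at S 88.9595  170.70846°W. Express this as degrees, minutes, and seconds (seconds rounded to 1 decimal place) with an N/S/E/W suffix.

Latitude: whole degrees 88; 57.57000′ → 57′ and 34.200″
Longitude: whole degrees 170; 42.50760′ → 42′ and 30.456″

88°57′34.2″ S, 170°42′30.5″ W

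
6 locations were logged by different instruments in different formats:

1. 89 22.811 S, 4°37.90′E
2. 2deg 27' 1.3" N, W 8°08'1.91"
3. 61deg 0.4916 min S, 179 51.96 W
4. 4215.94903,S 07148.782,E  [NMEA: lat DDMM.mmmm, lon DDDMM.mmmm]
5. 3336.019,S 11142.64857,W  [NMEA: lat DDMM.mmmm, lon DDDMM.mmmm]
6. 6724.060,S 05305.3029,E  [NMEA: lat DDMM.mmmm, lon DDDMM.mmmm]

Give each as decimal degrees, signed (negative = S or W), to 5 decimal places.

1. -89.38018, 4.63167
2. 2.45036, -8.13386
3. -61.00819, -179.86600
4. -42.26582, 71.81303
5. -33.60032, -111.71081
6. -67.40100, 53.08838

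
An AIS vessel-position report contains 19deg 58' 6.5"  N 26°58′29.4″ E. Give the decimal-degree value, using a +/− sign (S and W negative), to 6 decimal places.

Latitude: 19 + 58/60 + 6.5/3600 = 19.9684722
N ⇒ keep positive
Lon: 58′ + 29.4″ = 58.49000′; 26 + 58.49000/60 = 26.9748333
E → positive

19.968472, 26.974833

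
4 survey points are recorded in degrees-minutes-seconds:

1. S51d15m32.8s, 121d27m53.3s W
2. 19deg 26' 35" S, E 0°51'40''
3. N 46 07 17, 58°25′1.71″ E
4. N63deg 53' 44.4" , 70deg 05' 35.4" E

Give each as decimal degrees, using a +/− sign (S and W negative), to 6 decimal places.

1. -51.259111, -121.464806
2. -19.443056, 0.861111
3. 46.121389, 58.417142
4. 63.895667, 70.093167

Point 1:
  φ: 51° + 15/60 + 32.8/3600 = 51 + 0.250000 + 0.009111 = 51.2591111
  hemisphere S, so the sign is −
  Longitude: 121° + 27/60 + 53.3/3600 = 121 + 0.450000 + 0.014806 = 121.4648056
  hemisphere W, so the sign is −
Point 2:
  φ: 26′ + 35″ = 26.58333′; 19 + 26.58333/60 = 19.4430556
  S → negative
  Longitude: 0° + 51/60 + 40/3600 = 0 + 0.850000 + 0.011111 = 0.8611111
  E → positive
Point 3:
  Latitude: 46 + 7/60 + 17/3600 = 46.1213889
  N → positive
  Lon: 58 + 25/60 + 1.71/3600 = 58.4171417
  E ⇒ keep positive
Point 4:
  Lat: 63 + 53/60 + 44.4/3600 = 63.8956667
  N ⇒ keep positive
  λ: 70° + 5/60 + 35.4/3600 = 70 + 0.083333 + 0.009833 = 70.0931667
  E ⇒ keep positive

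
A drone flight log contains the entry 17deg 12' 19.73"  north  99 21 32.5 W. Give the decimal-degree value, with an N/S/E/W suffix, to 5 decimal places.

φ: 17 + 12/60 + 19.73/3600 = 17.205481
Lon: 21′ + 32.5″ = 21.54167′; 99 + 21.54167/60 = 99.359028

17.20548° N, 99.35903° W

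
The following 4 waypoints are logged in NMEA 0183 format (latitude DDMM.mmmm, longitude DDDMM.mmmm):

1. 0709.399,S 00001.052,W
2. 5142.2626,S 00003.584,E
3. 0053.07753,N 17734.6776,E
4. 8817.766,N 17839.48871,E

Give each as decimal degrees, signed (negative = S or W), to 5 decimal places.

Point 1:
  Latitude: split at 2 digits → 07° and 9.399′; 7 + 9.399/60 = 7.156650
  S ⇒ negate
  Lon: split at 3 digits → 000° and 1.052′; 0 + 1.052/60 = 0.017533
  W ⇒ negate
Point 2:
  φ: degrees = first 2 digits = 51, minutes = 42.2626; 51 + 42.2626/60 = 51.704377
  hemisphere S, so the sign is −
  λ: degrees = first 3 digits = 0, minutes = 3.584; 0 + 3.584/60 = 0.059733
  E ⇒ keep positive
Point 3:
  Lat: split at 2 digits → 00° and 53.07753′; 0 + 53.07753/60 = 0.884626
  N → positive
  Lon: split at 3 digits → 177° and 34.6776′; 177 + 34.6776/60 = 177.577960
  E ⇒ keep positive
Point 4:
  Lat: degrees = first 2 digits = 88, minutes = 17.766; 88 + 17.766/60 = 88.296100
  N ⇒ keep positive
  Lon: split at 3 digits → 178° and 39.48871′; 178 + 39.48871/60 = 178.658145
  E → positive

1. -7.15665, -0.01753
2. -51.70438, 0.05973
3. 0.88463, 177.57796
4. 88.29610, 178.65815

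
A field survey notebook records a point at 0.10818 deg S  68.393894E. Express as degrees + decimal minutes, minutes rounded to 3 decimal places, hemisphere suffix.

0° 6.491′ S, 68° 23.634′ E

Latitude: minutes = (0.108180 − 0) × 60 = 6.49080
λ: fractional part 0.393894 → 23.63364 minutes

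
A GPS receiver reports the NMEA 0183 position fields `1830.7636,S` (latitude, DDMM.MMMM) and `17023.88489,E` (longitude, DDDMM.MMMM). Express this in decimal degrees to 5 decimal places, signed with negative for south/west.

-18.51273, 170.39808

Latitude: split at 2 digits → 18° and 30.7636′; 18 + 30.7636/60 = 18.512727
S ⇒ negate
Longitude: degrees = first 3 digits = 170, minutes = 23.88489; 170 + 23.88489/60 = 170.398082
E → positive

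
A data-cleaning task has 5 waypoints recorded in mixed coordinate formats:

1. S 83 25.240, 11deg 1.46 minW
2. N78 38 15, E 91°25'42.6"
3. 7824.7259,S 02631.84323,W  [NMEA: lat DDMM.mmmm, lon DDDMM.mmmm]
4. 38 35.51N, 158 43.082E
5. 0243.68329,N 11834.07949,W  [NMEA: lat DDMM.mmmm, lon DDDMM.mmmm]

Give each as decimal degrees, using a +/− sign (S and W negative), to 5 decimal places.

1. -83.42067, -11.02433
2. 78.63750, 91.42850
3. -78.41210, -26.53072
4. 38.59183, 158.71803
5. 2.72805, -118.56799

Point 1:
  Latitude: 83 + 25.24/60 = 83.420667
  S → negative
  Longitude: 1.46′ = 0.024333°; total 11.024333
  W → negative
Point 2:
  Latitude: 38′ + 15″ = 38.25000′; 78 + 38.25000/60 = 78.637500
  N ⇒ keep positive
  λ: 25′ + 42.6″ = 25.71000′; 91 + 25.71000/60 = 91.428500
  E → positive
Point 3:
  Lat: degrees = first 2 digits = 78, minutes = 24.7259; 78 + 24.7259/60 = 78.412098
  S → negative
  λ: split at 3 digits → 026° and 31.84323′; 26 + 31.84323/60 = 26.530721
  W → negative
Point 4:
  Lat: 35.51′ = 0.591833°; total 38.591833
  N → positive
  λ: 158 + 43.082/60 = 158.718033
  E → positive
Point 5:
  φ: degrees = first 2 digits = 2, minutes = 43.68329; 2 + 43.68329/60 = 2.728055
  N ⇒ keep positive
  λ: degrees = first 3 digits = 118, minutes = 34.07949; 118 + 34.07949/60 = 118.567992
  W → negative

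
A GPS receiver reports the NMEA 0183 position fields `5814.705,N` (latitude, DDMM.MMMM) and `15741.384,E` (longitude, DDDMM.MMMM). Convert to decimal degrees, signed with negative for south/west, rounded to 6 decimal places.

Latitude: degrees = first 2 digits = 58, minutes = 14.705; 58 + 14.705/60 = 58.2450833
N ⇒ keep positive
Lon: degrees = first 3 digits = 157, minutes = 41.384; 157 + 41.384/60 = 157.6897333
E → positive

58.245083, 157.689733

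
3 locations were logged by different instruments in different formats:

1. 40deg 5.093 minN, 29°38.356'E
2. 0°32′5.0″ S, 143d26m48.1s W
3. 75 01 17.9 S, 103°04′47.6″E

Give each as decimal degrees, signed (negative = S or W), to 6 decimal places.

1. 40.084883, 29.639267
2. -0.534722, -143.446694
3. -75.021639, 103.079889

Point 1:
  φ: 40 + 5.093/60 = 40.0848833
  N → positive
  Longitude: 29 + 38.356/60 = 29.6392667
  E ⇒ keep positive
Point 2:
  φ: 0 + 32/60 + 5/3600 = 0.5347222
  hemisphere S, so the sign is −
  Longitude: 26′ + 48.1″ = 26.80167′; 143 + 26.80167/60 = 143.4466944
  W → negative
Point 3:
  Lat: 75 + 1/60 + 17.9/3600 = 75.0216389
  hemisphere S, so the sign is −
  λ: 103 + 4/60 + 47.6/3600 = 103.0798889
  E ⇒ keep positive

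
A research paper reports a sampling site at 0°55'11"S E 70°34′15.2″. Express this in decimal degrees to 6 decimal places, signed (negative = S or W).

-0.919722, 70.570889

φ: 55′ + 11″ = 55.18333′; 0 + 55.18333/60 = 0.9197222
S ⇒ negate
Longitude: 34′ + 15.2″ = 34.25333′; 70 + 34.25333/60 = 70.5708889
E → positive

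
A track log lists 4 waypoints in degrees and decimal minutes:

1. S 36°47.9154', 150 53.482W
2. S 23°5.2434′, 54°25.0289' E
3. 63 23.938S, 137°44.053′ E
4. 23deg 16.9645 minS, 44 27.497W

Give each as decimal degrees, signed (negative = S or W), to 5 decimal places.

1. -36.79859, -150.89137
2. -23.08739, 54.41715
3. -63.39897, 137.73422
4. -23.28274, -44.45828

Point 1:
  Lat: 47.9154′ = 0.798590°; total 36.798590
  S ⇒ negate
  Longitude: 150 + 53.482/60 = 150.891367
  W → negative
Point 2:
  Latitude: 5.2434′ = 0.087390°; total 23.087390
  S → negative
  λ: 54 + 25.0289/60 = 54.417148
  E ⇒ keep positive
Point 3:
  Lat: 63 + 23.938/60 = 63.398967
  S → negative
  Lon: 137 + 44.053/60 = 137.734217
  E → positive
Point 4:
  Lat: 16.9645′ = 0.282742°; total 23.282742
  S ⇒ negate
  Longitude: 44 + 27.497/60 = 44.458283
  W ⇒ negate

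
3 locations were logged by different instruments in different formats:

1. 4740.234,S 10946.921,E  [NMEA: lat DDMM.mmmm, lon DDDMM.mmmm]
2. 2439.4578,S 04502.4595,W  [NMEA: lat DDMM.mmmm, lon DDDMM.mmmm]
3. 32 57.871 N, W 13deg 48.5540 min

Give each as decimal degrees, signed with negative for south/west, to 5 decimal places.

1. -47.67057, 109.78202
2. -24.65763, -45.04099
3. 32.96452, -13.80923

Point 1:
  Lat: degrees = first 2 digits = 47, minutes = 40.234; 47 + 40.234/60 = 47.670567
  S → negative
  Longitude: degrees = first 3 digits = 109, minutes = 46.921; 109 + 46.921/60 = 109.782017
  E ⇒ keep positive
Point 2:
  Latitude: split at 2 digits → 24° and 39.4578′; 24 + 39.4578/60 = 24.657630
  hemisphere S, so the sign is −
  λ: split at 3 digits → 045° and 2.4595′; 45 + 2.4595/60 = 45.040992
  hemisphere W, so the sign is −
Point 3:
  Latitude: 57.871′ = 0.964517°; total 32.964517
  N ⇒ keep positive
  Lon: 13 + 48.554/60 = 13.809233
  W → negative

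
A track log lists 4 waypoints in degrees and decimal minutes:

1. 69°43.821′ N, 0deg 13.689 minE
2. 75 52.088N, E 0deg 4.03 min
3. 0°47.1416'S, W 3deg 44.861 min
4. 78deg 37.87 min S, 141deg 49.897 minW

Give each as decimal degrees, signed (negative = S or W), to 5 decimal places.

1. 69.73035, 0.22815
2. 75.86813, 0.06717
3. -0.78569, -3.74768
4. -78.63117, -141.83162

Point 1:
  Latitude: 43.821′ = 0.730350°; total 69.730350
  N → positive
  Lon: 13.689′ = 0.228150°; total 0.228150
  E ⇒ keep positive
Point 2:
  Latitude: 75 + 52.088/60 = 75.868133
  N ⇒ keep positive
  Lon: 4.03′ = 0.067167°; total 0.067167
  E → positive
Point 3:
  Latitude: 0 + 47.1416/60 = 0.785693
  S ⇒ negate
  Longitude: 3 + 44.861/60 = 3.747683
  hemisphere W, so the sign is −
Point 4:
  Lat: 37.87′ = 0.631167°; total 78.631167
  S ⇒ negate
  λ: 49.897′ = 0.831617°; total 141.831617
  hemisphere W, so the sign is −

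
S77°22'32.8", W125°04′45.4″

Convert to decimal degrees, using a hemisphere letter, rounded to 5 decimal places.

Latitude: 77 + 22/60 + 32.8/3600 = 77.375778
Longitude: 125° + 4/60 + 45.4/3600 = 125 + 0.066667 + 0.012611 = 125.079278

77.37578° S, 125.07928° W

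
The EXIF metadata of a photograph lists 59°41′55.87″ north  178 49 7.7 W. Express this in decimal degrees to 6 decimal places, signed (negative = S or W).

59.698853, -178.818806

Lat: 41′ + 55.87″ = 41.93117′; 59 + 41.93117/60 = 59.6988528
N → positive
Longitude: 178° + 49/60 + 7.7/3600 = 178 + 0.816667 + 0.002139 = 178.8188056
W ⇒ negate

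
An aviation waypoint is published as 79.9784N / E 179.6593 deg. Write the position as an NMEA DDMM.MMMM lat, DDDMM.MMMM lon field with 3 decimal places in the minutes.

7958.704,N / 17939.558,E

Latitude: minutes = (79.978400 − 79) × 60 = 58.70400
Longitude: fractional part 0.659300 → 39.55800 minutes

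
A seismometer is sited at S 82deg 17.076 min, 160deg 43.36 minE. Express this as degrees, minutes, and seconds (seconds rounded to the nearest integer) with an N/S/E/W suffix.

Lat: 17.07600′ → 17′ and 0.07600 × 60 = 4.56″
Longitude: 43.36000′ → 43′ and 0.36000 × 60 = 21.60″

82°17′5″ S, 160°43′22″ E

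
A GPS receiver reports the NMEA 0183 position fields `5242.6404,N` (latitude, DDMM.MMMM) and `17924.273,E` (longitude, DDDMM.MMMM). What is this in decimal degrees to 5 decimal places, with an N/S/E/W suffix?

52.71067° N, 179.40455° E

Latitude: degrees = first 2 digits = 52, minutes = 42.6404; 52 + 42.6404/60 = 52.710673
Longitude: split at 3 digits → 179° and 24.273′; 179 + 24.273/60 = 179.404550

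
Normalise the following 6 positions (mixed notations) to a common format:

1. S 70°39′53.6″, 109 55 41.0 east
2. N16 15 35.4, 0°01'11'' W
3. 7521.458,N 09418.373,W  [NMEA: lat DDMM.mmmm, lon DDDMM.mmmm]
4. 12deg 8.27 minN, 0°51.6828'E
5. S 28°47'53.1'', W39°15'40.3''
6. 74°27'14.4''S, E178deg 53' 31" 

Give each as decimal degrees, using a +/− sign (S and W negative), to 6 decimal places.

1. -70.664889, 109.928056
2. 16.259833, -0.019722
3. 75.357633, -94.306217
4. 12.137833, 0.861380
5. -28.798083, -39.261194
6. -74.454000, 178.891944

Point 1:
  φ: 70° + 39/60 + 53.6/3600 = 70 + 0.650000 + 0.014889 = 70.6648889
  S → negative
  Longitude: 109 + 55/60 + 41/3600 = 109.9280556
  E ⇒ keep positive
Point 2:
  φ: 16° + 15/60 + 35.4/3600 = 16 + 0.250000 + 0.009833 = 16.2598333
  N ⇒ keep positive
  Lon: 0 + 1/60 + 11/3600 = 0.0197222
  W ⇒ negate
Point 3:
  φ: degrees = first 2 digits = 75, minutes = 21.458; 75 + 21.458/60 = 75.3576333
  N → positive
  λ: split at 3 digits → 094° and 18.373′; 94 + 18.373/60 = 94.3062167
  W → negative
Point 4:
  Lat: 8.27′ = 0.137833°; total 12.1378333
  N ⇒ keep positive
  Lon: 51.6828′ = 0.861380°; total 0.8613800
  E → positive
Point 5:
  Lat: 28 + 47/60 + 53.1/3600 = 28.7980833
  S → negative
  Longitude: 39 + 15/60 + 40.3/3600 = 39.2611944
  hemisphere W, so the sign is −
Point 6:
  φ: 27′ + 14.4″ = 27.24000′; 74 + 27.24000/60 = 74.4540000
  S → negative
  Longitude: 178 + 53/60 + 31/3600 = 178.8919444
  E → positive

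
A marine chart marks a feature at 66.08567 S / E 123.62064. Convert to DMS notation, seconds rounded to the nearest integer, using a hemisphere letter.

66°05′8″ S, 123°37′14″ E

Latitude: whole degrees 66; 5.14020′ → 5′ and 8.41″
λ: whole degrees 123; 37.23840′ → 37′ and 14.30″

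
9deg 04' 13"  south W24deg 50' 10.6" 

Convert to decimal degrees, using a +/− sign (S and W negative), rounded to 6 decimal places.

-9.070278, -24.836278

Lat: 4′ + 13″ = 4.21667′; 9 + 4.21667/60 = 9.0702778
hemisphere S, so the sign is −
Lon: 24° + 50/60 + 10.6/3600 = 24 + 0.833333 + 0.002944 = 24.8362778
W → negative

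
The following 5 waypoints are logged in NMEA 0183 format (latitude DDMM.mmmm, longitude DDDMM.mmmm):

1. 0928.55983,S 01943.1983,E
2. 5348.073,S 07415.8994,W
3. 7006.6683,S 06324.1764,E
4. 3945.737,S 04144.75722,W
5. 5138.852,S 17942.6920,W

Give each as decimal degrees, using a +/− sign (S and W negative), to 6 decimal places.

1. -9.475997, 19.719972
2. -53.801217, -74.264990
3. -70.111138, 63.402940
4. -39.762283, -41.745954
5. -51.647533, -179.711533

Point 1:
  φ: split at 2 digits → 09° and 28.55983′; 9 + 28.55983/60 = 9.4759972
  S ⇒ negate
  λ: degrees = first 3 digits = 19, minutes = 43.1983; 19 + 43.1983/60 = 19.7199717
  E ⇒ keep positive
Point 2:
  Lat: split at 2 digits → 53° and 48.073′; 53 + 48.073/60 = 53.8012167
  S ⇒ negate
  λ: split at 3 digits → 074° and 15.8994′; 74 + 15.8994/60 = 74.2649900
  W ⇒ negate
Point 3:
  Latitude: degrees = first 2 digits = 70, minutes = 6.6683; 70 + 6.6683/60 = 70.1111383
  S → negative
  λ: split at 3 digits → 063° and 24.1764′; 63 + 24.1764/60 = 63.4029400
  E ⇒ keep positive
Point 4:
  Latitude: degrees = first 2 digits = 39, minutes = 45.737; 39 + 45.737/60 = 39.7622833
  S → negative
  λ: split at 3 digits → 041° and 44.75722′; 41 + 44.75722/60 = 41.7459537
  hemisphere W, so the sign is −
Point 5:
  Lat: degrees = first 2 digits = 51, minutes = 38.852; 51 + 38.852/60 = 51.6475333
  S ⇒ negate
  λ: degrees = first 3 digits = 179, minutes = 42.692; 179 + 42.692/60 = 179.7115333
  hemisphere W, so the sign is −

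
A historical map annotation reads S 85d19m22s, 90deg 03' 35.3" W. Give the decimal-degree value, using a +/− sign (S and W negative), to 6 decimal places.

-85.322778, -90.059806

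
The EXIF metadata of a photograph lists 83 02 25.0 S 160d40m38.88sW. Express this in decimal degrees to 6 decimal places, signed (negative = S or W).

φ: 83 + 2/60 + 25/3600 = 83.0402778
S → negative
Lon: 160 + 40/60 + 38.88/3600 = 160.6774667
W ⇒ negate

-83.040278, -160.677467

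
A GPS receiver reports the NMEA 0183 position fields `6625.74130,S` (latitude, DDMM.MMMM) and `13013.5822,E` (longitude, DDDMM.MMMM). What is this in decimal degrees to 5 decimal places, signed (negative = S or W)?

-66.42902, 130.22637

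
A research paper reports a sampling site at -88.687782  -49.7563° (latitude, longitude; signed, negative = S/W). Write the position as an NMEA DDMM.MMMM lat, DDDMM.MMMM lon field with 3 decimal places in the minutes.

8841.267,S / 04945.378,W

Latitude is negative → S; |value| = 88.687782
Lat: minutes = (88.687782 − 88) × 60 = 41.26692
Longitude is negative → W; |value| = 49.756300
λ: minutes = (49.756300 − 49) × 60 = 45.37800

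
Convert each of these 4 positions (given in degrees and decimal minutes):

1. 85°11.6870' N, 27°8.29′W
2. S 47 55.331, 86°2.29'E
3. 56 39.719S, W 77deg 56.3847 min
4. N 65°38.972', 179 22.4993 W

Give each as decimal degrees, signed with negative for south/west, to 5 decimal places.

1. 85.19478, -27.13817
2. -47.92218, 86.03817
3. -56.66198, -77.93975
4. 65.64953, -179.37499

Point 1:
  φ: 11.687′ = 0.194783°; total 85.194783
  N → positive
  λ: 27 + 8.29/60 = 27.138167
  hemisphere W, so the sign is −
Point 2:
  φ: 47 + 55.331/60 = 47.922183
  hemisphere S, so the sign is −
  λ: 2.29′ = 0.038167°; total 86.038167
  E → positive
Point 3:
  Latitude: 39.719′ = 0.661983°; total 56.661983
  S ⇒ negate
  λ: 56.3847′ = 0.939745°; total 77.939745
  W ⇒ negate
Point 4:
  φ: 65 + 38.972/60 = 65.649533
  N → positive
  Longitude: 22.4993′ = 0.374988°; total 179.374988
  hemisphere W, so the sign is −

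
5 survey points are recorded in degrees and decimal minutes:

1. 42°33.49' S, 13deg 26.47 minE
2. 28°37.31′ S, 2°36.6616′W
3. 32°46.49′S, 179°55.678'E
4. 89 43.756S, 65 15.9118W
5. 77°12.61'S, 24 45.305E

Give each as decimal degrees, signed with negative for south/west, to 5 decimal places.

Point 1:
  Latitude: 33.49′ = 0.558167°; total 42.558167
  S → negative
  Longitude: 13 + 26.47/60 = 13.441167
  E ⇒ keep positive
Point 2:
  Lat: 37.31′ = 0.621833°; total 28.621833
  S → negative
  λ: 2 + 36.6616/60 = 2.611027
  W ⇒ negate
Point 3:
  Lat: 46.49′ = 0.774833°; total 32.774833
  S ⇒ negate
  Longitude: 55.678′ = 0.927967°; total 179.927967
  E ⇒ keep positive
Point 4:
  Latitude: 89 + 43.756/60 = 89.729267
  S → negative
  Lon: 65 + 15.9118/60 = 65.265197
  hemisphere W, so the sign is −
Point 5:
  Lat: 12.61′ = 0.210167°; total 77.210167
  S ⇒ negate
  Longitude: 24 + 45.305/60 = 24.755083
  E → positive

1. -42.55817, 13.44117
2. -28.62183, -2.61103
3. -32.77483, 179.92797
4. -89.72927, -65.26520
5. -77.21017, 24.75508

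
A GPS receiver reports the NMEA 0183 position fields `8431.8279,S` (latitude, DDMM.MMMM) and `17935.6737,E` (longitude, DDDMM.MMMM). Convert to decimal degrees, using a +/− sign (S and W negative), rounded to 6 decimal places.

-84.530465, 179.594562

Latitude: split at 2 digits → 84° and 31.8279′; 84 + 31.8279/60 = 84.5304650
hemisphere S, so the sign is −
Lon: degrees = first 3 digits = 179, minutes = 35.6737; 179 + 35.6737/60 = 179.5945617
E → positive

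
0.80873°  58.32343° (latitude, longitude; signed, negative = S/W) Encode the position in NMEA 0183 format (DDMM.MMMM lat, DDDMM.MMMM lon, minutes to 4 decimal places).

0048.5238,N / 05819.4058,E

φ: fractional part 0.808730 → 48.523800 minutes
Longitude: 58° + 0.323430 × 60 = 58° 19.405800′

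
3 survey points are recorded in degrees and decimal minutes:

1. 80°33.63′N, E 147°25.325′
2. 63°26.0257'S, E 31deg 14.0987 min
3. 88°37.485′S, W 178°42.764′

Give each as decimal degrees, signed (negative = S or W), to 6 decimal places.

Point 1:
  φ: 33.63′ = 0.560500°; total 80.5605000
  N ⇒ keep positive
  Lon: 147 + 25.325/60 = 147.4220833
  E ⇒ keep positive
Point 2:
  Latitude: 26.0257′ = 0.433762°; total 63.4337617
  S → negative
  λ: 14.0987′ = 0.234978°; total 31.2349783
  E → positive
Point 3:
  φ: 88 + 37.485/60 = 88.6247500
  S ⇒ negate
  λ: 42.764′ = 0.712733°; total 178.7127333
  hemisphere W, so the sign is −

1. 80.560500, 147.422083
2. -63.433762, 31.234978
3. -88.624750, -178.712733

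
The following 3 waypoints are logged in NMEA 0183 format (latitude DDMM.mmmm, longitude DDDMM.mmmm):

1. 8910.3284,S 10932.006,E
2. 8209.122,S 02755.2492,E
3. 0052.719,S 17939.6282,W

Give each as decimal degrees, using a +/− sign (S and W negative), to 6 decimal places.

Point 1:
  Lat: degrees = first 2 digits = 89, minutes = 10.3284; 89 + 10.3284/60 = 89.1721400
  S ⇒ negate
  Lon: degrees = first 3 digits = 109, minutes = 32.006; 109 + 32.006/60 = 109.5334333
  E → positive
Point 2:
  φ: degrees = first 2 digits = 82, minutes = 9.122; 82 + 9.122/60 = 82.1520333
  hemisphere S, so the sign is −
  λ: degrees = first 3 digits = 27, minutes = 55.2492; 27 + 55.2492/60 = 27.9208200
  E ⇒ keep positive
Point 3:
  Lat: degrees = first 2 digits = 0, minutes = 52.719; 0 + 52.719/60 = 0.8786500
  S ⇒ negate
  Longitude: degrees = first 3 digits = 179, minutes = 39.6282; 179 + 39.6282/60 = 179.6604700
  W → negative

1. -89.172140, 109.533433
2. -82.152033, 27.920820
3. -0.878650, -179.660470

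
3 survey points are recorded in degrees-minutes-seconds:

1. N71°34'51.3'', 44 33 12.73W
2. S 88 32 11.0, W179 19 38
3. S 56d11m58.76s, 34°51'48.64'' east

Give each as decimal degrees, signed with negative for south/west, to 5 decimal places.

1. 71.58092, -44.55354
2. -88.53639, -179.32722
3. -56.19966, 34.86351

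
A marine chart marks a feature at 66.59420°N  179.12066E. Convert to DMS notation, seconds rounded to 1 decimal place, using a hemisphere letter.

66°35′39.1″ N, 179°07′14.4″ E

φ: whole degrees 66; 35.65200′ → 35′ and 39.120″
Lon: 0.120660 × 60 = 7.23960′ → 7′, remainder × 60 = 14.376″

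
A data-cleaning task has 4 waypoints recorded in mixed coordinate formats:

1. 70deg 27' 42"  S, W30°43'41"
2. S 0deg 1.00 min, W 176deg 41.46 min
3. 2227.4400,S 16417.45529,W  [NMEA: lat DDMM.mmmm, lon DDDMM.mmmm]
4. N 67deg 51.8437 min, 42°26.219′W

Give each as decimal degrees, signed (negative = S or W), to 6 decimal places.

1. -70.461667, -30.728056
2. -0.016667, -176.691000
3. -22.457333, -164.290922
4. 67.864062, -42.436983

Point 1:
  Lat: 27′ + 42″ = 27.70000′; 70 + 27.70000/60 = 70.4616667
  S ⇒ negate
  λ: 43′ + 41″ = 43.68333′; 30 + 43.68333/60 = 30.7280556
  W ⇒ negate
Point 2:
  Latitude: 0 + 1/60 = 0.0166667
  S → negative
  λ: 41.46′ = 0.691000°; total 176.6910000
  hemisphere W, so the sign is −
Point 3:
  Latitude: degrees = first 2 digits = 22, minutes = 27.44; 22 + 27.44/60 = 22.4573333
  S ⇒ negate
  Lon: split at 3 digits → 164° and 17.45529′; 164 + 17.45529/60 = 164.2909215
  hemisphere W, so the sign is −
Point 4:
  Latitude: 51.8437′ = 0.864062°; total 67.8640617
  N ⇒ keep positive
  Longitude: 42 + 26.219/60 = 42.4369833
  W → negative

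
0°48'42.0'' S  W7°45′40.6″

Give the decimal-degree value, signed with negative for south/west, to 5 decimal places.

Latitude: 48′ + 42″ = 48.70000′; 0 + 48.70000/60 = 0.811667
S → negative
Longitude: 7 + 45/60 + 40.6/3600 = 7.761278
W → negative

-0.81167, -7.76128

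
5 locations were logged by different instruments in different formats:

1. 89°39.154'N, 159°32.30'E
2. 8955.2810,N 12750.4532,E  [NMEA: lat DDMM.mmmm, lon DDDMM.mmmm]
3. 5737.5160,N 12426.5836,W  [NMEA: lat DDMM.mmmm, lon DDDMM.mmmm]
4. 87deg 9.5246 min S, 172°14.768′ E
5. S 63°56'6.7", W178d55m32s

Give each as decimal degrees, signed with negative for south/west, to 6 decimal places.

1. 89.652567, 159.538333
2. 89.921350, 127.840887
3. 57.625267, -124.443060
4. -87.158743, 172.246133
5. -63.935194, -178.925556

Point 1:
  φ: 89 + 39.154/60 = 89.6525667
  N → positive
  Lon: 32.3′ = 0.538333°; total 159.5383333
  E → positive
Point 2:
  φ: split at 2 digits → 89° and 55.281′; 89 + 55.281/60 = 89.9213500
  N → positive
  Lon: degrees = first 3 digits = 127, minutes = 50.4532; 127 + 50.4532/60 = 127.8408867
  E → positive
Point 3:
  φ: degrees = first 2 digits = 57, minutes = 37.516; 57 + 37.516/60 = 57.6252667
  N ⇒ keep positive
  Longitude: degrees = first 3 digits = 124, minutes = 26.5836; 124 + 26.5836/60 = 124.4430600
  W ⇒ negate
Point 4:
  Lat: 9.5246′ = 0.158743°; total 87.1587433
  hemisphere S, so the sign is −
  λ: 14.768′ = 0.246133°; total 172.2461333
  E ⇒ keep positive
Point 5:
  Lat: 63° + 56/60 + 6.7/3600 = 63 + 0.933333 + 0.001861 = 63.9351944
  S ⇒ negate
  λ: 178 + 55/60 + 32/3600 = 178.9255556
  W → negative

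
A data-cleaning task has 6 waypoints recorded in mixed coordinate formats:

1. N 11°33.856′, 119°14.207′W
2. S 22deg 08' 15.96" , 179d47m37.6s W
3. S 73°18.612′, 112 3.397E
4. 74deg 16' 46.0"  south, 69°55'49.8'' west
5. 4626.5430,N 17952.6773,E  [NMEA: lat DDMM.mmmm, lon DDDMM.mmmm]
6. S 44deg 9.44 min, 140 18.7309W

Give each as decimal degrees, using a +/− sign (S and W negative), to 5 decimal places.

Point 1:
  φ: 11 + 33.856/60 = 11.564267
  N → positive
  λ: 119 + 14.207/60 = 119.236783
  W → negative
Point 2:
  Latitude: 22° + 8/60 + 15.96/3600 = 22 + 0.133333 + 0.004433 = 22.137767
  hemisphere S, so the sign is −
  Longitude: 179° + 47/60 + 37.6/3600 = 179 + 0.783333 + 0.010444 = 179.793778
  hemisphere W, so the sign is −
Point 3:
  φ: 73 + 18.612/60 = 73.310200
  hemisphere S, so the sign is −
  λ: 112 + 3.397/60 = 112.056617
  E → positive
Point 4:
  Latitude: 16′ + 46″ = 16.76667′; 74 + 16.76667/60 = 74.279444
  S → negative
  Longitude: 69° + 55/60 + 49.8/3600 = 69 + 0.916667 + 0.013833 = 69.930500
  hemisphere W, so the sign is −
Point 5:
  Lat: split at 2 digits → 46° and 26.543′; 46 + 26.543/60 = 46.442383
  N → positive
  Longitude: degrees = first 3 digits = 179, minutes = 52.6773; 179 + 52.6773/60 = 179.877955
  E → positive
Point 6:
  Lat: 9.44′ = 0.157333°; total 44.157333
  hemisphere S, so the sign is −
  Lon: 18.7309′ = 0.312182°; total 140.312182
  W → negative

1. 11.56427, -119.23678
2. -22.13777, -179.79378
3. -73.31020, 112.05662
4. -74.27944, -69.93050
5. 46.44238, 179.87796
6. -44.15733, -140.31218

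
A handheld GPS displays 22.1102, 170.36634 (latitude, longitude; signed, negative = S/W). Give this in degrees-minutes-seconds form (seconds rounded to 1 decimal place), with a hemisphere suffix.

φ: 0.110200 × 60 = 6.61200′ → 6′, remainder × 60 = 36.720″
Longitude: 0.366340° → 21.98040′; 0.98040 × 60 = 58.824″

22°06′36.7″ N, 170°21′58.8″ E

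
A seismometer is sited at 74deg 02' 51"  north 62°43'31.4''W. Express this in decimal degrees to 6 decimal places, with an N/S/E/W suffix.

74.047500° N, 62.725389° W

φ: 2′ + 51″ = 2.85000′; 74 + 2.85000/60 = 74.0475000
Longitude: 43′ + 31.4″ = 43.52333′; 62 + 43.52333/60 = 62.7253889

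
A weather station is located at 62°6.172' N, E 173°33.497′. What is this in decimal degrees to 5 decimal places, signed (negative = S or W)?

Latitude: 6.172′ = 0.102867°; total 62.102867
N ⇒ keep positive
Longitude: 173 + 33.497/60 = 173.558283
E ⇒ keep positive

62.10287, 173.55828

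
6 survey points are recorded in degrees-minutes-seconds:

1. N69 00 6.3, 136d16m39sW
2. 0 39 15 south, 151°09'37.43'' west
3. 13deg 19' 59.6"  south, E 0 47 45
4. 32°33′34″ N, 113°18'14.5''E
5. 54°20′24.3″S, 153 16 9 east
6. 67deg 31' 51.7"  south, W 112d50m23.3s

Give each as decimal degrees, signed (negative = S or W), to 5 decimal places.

1. 69.00175, -136.27750
2. -0.65417, -151.16040
3. -13.33322, 0.79583
4. 32.55944, 113.30403
5. -54.34008, 153.26917
6. -67.53103, -112.83981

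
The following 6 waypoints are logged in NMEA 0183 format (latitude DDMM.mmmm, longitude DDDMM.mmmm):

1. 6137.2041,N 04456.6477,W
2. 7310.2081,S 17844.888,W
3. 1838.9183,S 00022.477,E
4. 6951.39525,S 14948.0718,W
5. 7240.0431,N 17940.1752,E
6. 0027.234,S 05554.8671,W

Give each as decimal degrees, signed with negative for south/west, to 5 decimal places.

1. 61.62007, -44.94413
2. -73.17014, -178.74813
3. -18.64864, 0.37462
4. -69.85659, -149.80120
5. 72.66739, 179.66959
6. -0.45390, -55.91445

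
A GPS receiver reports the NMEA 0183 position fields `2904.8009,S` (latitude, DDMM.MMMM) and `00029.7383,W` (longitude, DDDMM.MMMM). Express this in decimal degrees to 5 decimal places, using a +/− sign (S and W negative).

Latitude: split at 2 digits → 29° and 4.8009′; 29 + 4.8009/60 = 29.080015
hemisphere S, so the sign is −
λ: degrees = first 3 digits = 0, minutes = 29.7383; 0 + 29.7383/60 = 0.495638
W → negative

-29.08002, -0.49564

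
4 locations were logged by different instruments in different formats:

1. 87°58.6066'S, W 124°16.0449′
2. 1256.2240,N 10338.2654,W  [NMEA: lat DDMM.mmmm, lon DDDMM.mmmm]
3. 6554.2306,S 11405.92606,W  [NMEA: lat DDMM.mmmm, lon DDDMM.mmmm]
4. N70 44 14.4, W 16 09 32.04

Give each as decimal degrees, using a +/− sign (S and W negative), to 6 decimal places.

1. -87.976777, -124.267415
2. 12.937067, -103.637757
3. -65.903843, -114.098768
4. 70.737333, -16.158900

Point 1:
  Lat: 58.6066′ = 0.976777°; total 87.9767767
  S ⇒ negate
  Lon: 16.0449′ = 0.267415°; total 124.2674150
  W ⇒ negate
Point 2:
  Latitude: split at 2 digits → 12° and 56.224′; 12 + 56.224/60 = 12.9370667
  N → positive
  λ: split at 3 digits → 103° and 38.2654′; 103 + 38.2654/60 = 103.6377567
  W → negative
Point 3:
  Lat: split at 2 digits → 65° and 54.2306′; 65 + 54.2306/60 = 65.9038433
  S → negative
  λ: split at 3 digits → 114° and 5.92606′; 114 + 5.92606/60 = 114.0987677
  W → negative
Point 4:
  φ: 70 + 44/60 + 14.4/3600 = 70.7373333
  N → positive
  λ: 9′ + 32.04″ = 9.53400′; 16 + 9.53400/60 = 16.1589000
  W ⇒ negate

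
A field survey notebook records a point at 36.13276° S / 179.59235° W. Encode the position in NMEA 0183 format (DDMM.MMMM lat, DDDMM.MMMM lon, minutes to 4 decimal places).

3607.9656,S / 17935.5410,W

Latitude: minutes = (36.132760 − 36) × 60 = 7.965600
λ: minutes = (179.592350 − 179) × 60 = 35.541000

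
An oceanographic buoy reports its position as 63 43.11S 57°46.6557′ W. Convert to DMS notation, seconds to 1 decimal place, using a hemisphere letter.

φ: fractional minutes 0.11000 × 60 = 6.600″
Longitude: fractional minutes 0.65570 × 60 = 39.342″

63°43′6.6″ S, 57°46′39.3″ W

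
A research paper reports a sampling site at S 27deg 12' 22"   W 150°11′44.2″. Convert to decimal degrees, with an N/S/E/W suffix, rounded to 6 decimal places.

27.206111° S, 150.195611° W

Lat: 27 + 12/60 + 22/3600 = 27.2061111
Longitude: 150° + 11/60 + 44.2/3600 = 150 + 0.183333 + 0.012278 = 150.1956111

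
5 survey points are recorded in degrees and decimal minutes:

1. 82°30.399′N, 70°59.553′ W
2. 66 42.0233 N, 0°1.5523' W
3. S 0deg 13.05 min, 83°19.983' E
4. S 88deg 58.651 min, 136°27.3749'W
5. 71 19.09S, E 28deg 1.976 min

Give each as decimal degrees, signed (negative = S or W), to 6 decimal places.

1. 82.506650, -70.992550
2. 66.700388, -0.025872
3. -0.217500, 83.333050
4. -88.977517, -136.456248
5. -71.318167, 28.032933

Point 1:
  Lat: 82 + 30.399/60 = 82.5066500
  N → positive
  Longitude: 59.553′ = 0.992550°; total 70.9925500
  W → negative
Point 2:
  Latitude: 42.0233′ = 0.700388°; total 66.7003883
  N → positive
  Lon: 1.5523′ = 0.025872°; total 0.0258717
  hemisphere W, so the sign is −
Point 3:
  Latitude: 0 + 13.05/60 = 0.2175000
  hemisphere S, so the sign is −
  Lon: 83 + 19.983/60 = 83.3330500
  E ⇒ keep positive
Point 4:
  Lat: 88 + 58.651/60 = 88.9775167
  hemisphere S, so the sign is −
  Lon: 27.3749′ = 0.456248°; total 136.4562483
  hemisphere W, so the sign is −
Point 5:
  Latitude: 19.09′ = 0.318167°; total 71.3181667
  S ⇒ negate
  Longitude: 1.976′ = 0.032933°; total 28.0329333
  E ⇒ keep positive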